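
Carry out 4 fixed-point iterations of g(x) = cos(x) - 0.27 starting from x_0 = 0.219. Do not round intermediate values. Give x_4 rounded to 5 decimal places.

0.54855

x_1 = g(0.219000) = 0.706115
x_2 = g(0.706115) = 0.490888
x_3 = g(0.490888) = 0.611914
x_4 = g(0.611914) = 0.548550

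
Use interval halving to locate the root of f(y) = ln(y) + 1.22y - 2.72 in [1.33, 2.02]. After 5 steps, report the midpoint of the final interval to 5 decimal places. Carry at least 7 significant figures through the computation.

f(1.330000) = -0.812221, f(2.020000) = 0.447498 (opposite signs)
step 1: m = 1.675000, f(m) = -0.160687 < 0 → root in [1.675000, 2.020000]
step 2: m = 1.847500, f(m) = 0.147783 > 0 → root in [1.675000, 1.847500]
step 3: m = 1.761250, f(m) = -0.005251 < 0 → root in [1.761250, 1.847500]
step 4: m = 1.804375, f(m) = 0.071552 > 0 → root in [1.761250, 1.804375]
step 5: m = 1.782812, f(m) = 0.033223 > 0 → root in [1.761250, 1.782812]
Midpoint of [1.761250, 1.782812] = 1.772031

1.77203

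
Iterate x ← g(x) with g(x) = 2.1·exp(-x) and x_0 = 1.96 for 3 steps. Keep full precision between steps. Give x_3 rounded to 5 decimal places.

0.44029

x_1 = g(1.960000) = 0.295803
x_2 = g(0.295803) = 1.562262
x_3 = g(1.562262) = 0.440289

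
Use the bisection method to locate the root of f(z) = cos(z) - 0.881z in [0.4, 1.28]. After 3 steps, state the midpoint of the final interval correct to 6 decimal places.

f(0.400000) = 0.568661, f(1.280000) = -0.840965 (opposite signs)
step 1: m = 0.840000, f(m) = -0.072577 < 0 → root in [0.400000, 0.840000]
step 2: m = 0.620000, f(m) = 0.267658 > 0 → root in [0.620000, 0.840000]
step 3: m = 0.730000, f(m) = 0.102044 > 0 → root in [0.730000, 0.840000]
Midpoint of [0.730000, 0.840000] = 0.785000

0.785000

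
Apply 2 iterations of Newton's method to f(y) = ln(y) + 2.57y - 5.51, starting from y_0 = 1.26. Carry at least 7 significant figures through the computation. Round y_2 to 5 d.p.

Newton update: y ← y − f(y)/f'(y).
f'(y) = 1/y + 2.57
y_0 = 1.260000: f = -2.040688, f' = 3.363651 → y_1 = 1.260000 - (-2.040688)/(3.363651) = 1.866689
y_1 = 1.866689: f = -0.088445, f' = 3.105708 → y_2 = 1.866689 - (-0.088445)/(3.105708) = 1.895167

1.89517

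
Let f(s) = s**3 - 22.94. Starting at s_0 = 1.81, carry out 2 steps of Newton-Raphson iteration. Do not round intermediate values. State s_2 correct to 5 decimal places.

2.97043

f'(s) = 3s**2
s_0 = 1.810000: f = -17.010259, f' = 9.828300 → s_1 = 1.810000 - (-17.010259)/(9.828300) = 3.540743
s_1 = 3.540743: f = 21.449794, f' = 37.610578 → s_2 = 3.540743 - (21.449794)/(37.610578) = 2.970430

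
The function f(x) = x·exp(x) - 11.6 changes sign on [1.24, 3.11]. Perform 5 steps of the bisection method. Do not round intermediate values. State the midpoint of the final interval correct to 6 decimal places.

1.853594

f(1.240000) = -7.315039, f(3.110000) = 58.129448 (opposite signs)
step 1: m = 2.175000, f(m) = 7.544753 > 0 → root in [1.240000, 2.175000]
step 2: m = 1.707500, f(m) = -2.182871 < 0 → root in [1.707500, 2.175000]
step 3: m = 1.941250, f(m) = 1.925572 > 0 → root in [1.707500, 1.941250]
step 4: m = 1.824375, f(m) = -0.290846 < 0 → root in [1.824375, 1.941250]
step 5: m = 1.882812, f(m) = 0.773773 > 0 → root in [1.824375, 1.882812]
Midpoint of [1.824375, 1.882812] = 1.853594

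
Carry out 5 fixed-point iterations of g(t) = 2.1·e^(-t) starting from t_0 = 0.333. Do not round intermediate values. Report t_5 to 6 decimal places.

1.196736

t_1 = g(0.333000) = 1.505217
t_2 = g(1.505217) = 0.466135
t_3 = g(0.466135) = 1.317587
t_4 = g(1.317587) = 0.562339
t_5 = g(0.562339) = 1.196736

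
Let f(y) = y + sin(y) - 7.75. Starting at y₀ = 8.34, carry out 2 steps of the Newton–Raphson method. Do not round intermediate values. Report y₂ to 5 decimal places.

f'(y) = 1 + cos(y)
y_0 = 8.340000: f = 1.474200, f' = 0.532891 → y_1 = 8.340000 - (1.474200)/(0.532891) = 5.573581
y_1 = 5.573581: f = -2.827953, f' = 1.758620 → y_2 = 5.573581 - (-2.827953)/(1.758620) = 7.181633

7.18163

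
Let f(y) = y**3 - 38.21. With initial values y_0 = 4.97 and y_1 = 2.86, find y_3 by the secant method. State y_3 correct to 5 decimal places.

f(y_0) = 84.553473, f(y_1) = -14.816344
y_2 = 2.860000 - (-14.816344)·(2.860000 - 4.970000)/(-14.816344 - (84.553473)) = 3.174607; f(y_2) = -6.215885
y_3 = 3.174607 - (-6.215885)·(3.174607 - 2.860000)/(-6.215885 - (-14.816344)) = 3.401986; f(y_3) = 1.162931

3.40199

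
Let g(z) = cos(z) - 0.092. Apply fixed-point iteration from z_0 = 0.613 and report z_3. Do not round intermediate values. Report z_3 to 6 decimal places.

z_1 = g(0.613000) = 0.725926
z_2 = g(0.725926) = 0.655885
z_3 = g(0.655885) = 0.700508

0.700508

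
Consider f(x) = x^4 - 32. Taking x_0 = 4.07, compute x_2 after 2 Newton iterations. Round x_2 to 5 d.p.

Newton update: x ← x − f(x)/f'(x).
f'(x) = 4x^3
x_0 = 4.070000: f = 242.395912, f' = 269.676572 → x_1 = 4.070000 - (242.395912)/(269.676572) = 3.171161
x_1 = 3.171161: f = 69.128364, f' = 127.560064 → x_2 = 3.171161 - (69.128364)/(127.560064) = 2.629233

2.62923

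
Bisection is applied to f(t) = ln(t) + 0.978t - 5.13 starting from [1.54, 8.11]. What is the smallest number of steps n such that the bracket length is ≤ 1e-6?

Initial width b − a = 8.11 − 1.54 = 6.570000.
After n steps the width is (b−a)/2^n; need (b−a)/2^n ≤ 1e-6.
So n ≥ log₂(6.570000/1e-6) = log₂(6570000.0000) ≈ 22.6475.
Hence n = 23.

23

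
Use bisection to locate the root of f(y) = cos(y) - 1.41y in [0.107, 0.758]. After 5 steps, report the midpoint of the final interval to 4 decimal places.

0.5851

f(0.107000) = 0.843411, f(0.758000) = -0.342568 (opposite signs)
step 1: m = 0.432500, f(m) = 0.298096 > 0 → root in [0.432500, 0.758000]
step 2: m = 0.595250, f(m) = -0.011294 < 0 → root in [0.432500, 0.595250]
step 3: m = 0.513875, f(m) = 0.146283 > 0 → root in [0.513875, 0.595250]
step 4: m = 0.554563, f(m) = 0.068198 > 0 → root in [0.554563, 0.595250]
step 5: m = 0.574906, f(m) = 0.028625 > 0 → root in [0.574906, 0.595250]
Midpoint of [0.574906, 0.595250] = 0.585078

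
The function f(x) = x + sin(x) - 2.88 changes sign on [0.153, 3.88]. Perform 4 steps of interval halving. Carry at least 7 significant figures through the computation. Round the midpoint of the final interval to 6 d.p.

f(0.153000) = -2.574596, f(3.880000) = 0.326889 (opposite signs)
step 1: m = 2.016500, f(m) = 0.038808 > 0 → root in [0.153000, 2.016500]
step 2: m = 1.084750, f(m) = -0.911063 < 0 → root in [1.084750, 2.016500]
step 3: m = 1.550625, f(m) = -0.329578 < 0 → root in [1.550625, 2.016500]
step 4: m = 1.783562, f(m) = -0.118987 < 0 → root in [1.783562, 2.016500]
Midpoint of [1.783562, 2.016500] = 1.900031

1.900031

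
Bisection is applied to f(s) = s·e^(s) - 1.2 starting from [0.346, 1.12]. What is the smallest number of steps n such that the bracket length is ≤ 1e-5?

Initial width b − a = 1.12 − 0.346 = 0.774000.
After n steps the width is (b−a)/2^n; need (b−a)/2^n ≤ 1e-5.
So n ≥ log₂(0.774000/1e-5) = log₂(77400.0000) ≈ 16.2400.
Hence n = 17.

17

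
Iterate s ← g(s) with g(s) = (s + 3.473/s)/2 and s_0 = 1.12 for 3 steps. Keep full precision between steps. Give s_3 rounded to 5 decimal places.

s_1 = g(1.120000) = 2.110446
s_2 = g(2.110446) = 1.878035
s_3 = g(1.878035) = 1.863654

1.86365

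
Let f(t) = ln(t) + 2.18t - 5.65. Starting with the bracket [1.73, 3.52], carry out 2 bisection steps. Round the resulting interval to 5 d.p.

f(1.730000) = -1.330479, f(3.520000) = 3.282061 (opposite signs)
step 1: m = 2.625000, f(m) = 1.037581 > 0 → root in [1.730000, 2.625000]
step 2: m = 2.177500, f(m) = -0.124873 < 0 → root in [2.177500, 2.625000]

[2.17750, 2.62500]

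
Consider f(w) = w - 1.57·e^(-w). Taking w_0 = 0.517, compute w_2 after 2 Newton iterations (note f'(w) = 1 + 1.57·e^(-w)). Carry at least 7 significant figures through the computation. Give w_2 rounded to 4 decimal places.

0.7452

w_0 = 0.517000: f = -0.419202, f' = 1.936202 → w_1 = 0.517000 - (-0.419202)/(1.936202) = 0.733507
w_1 = 0.733507: f = -0.020441, f' = 1.753948 → w_2 = 0.733507 - (-0.020441)/(1.753948) = 0.745161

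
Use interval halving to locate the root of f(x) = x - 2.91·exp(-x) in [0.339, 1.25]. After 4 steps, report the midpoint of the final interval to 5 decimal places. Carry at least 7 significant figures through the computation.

f(0.339000) = -1.734324, f(1.250000) = 0.416271 (opposite signs)
step 1: m = 0.794500, f(m) = -0.520259 < 0 → root in [0.794500, 1.250000]
step 2: m = 1.022250, f(m) = -0.024723 < 0 → root in [1.022250, 1.250000]
step 3: m = 1.136125, f(m) = 0.201838 > 0 → root in [1.022250, 1.136125]
step 4: m = 1.079188, f(m) = 0.090161 > 0 → root in [1.022250, 1.079188]
Midpoint of [1.022250, 1.079188] = 1.050719

1.05072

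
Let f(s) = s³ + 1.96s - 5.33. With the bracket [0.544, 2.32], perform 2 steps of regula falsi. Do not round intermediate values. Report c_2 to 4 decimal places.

False-position update: c = (a·f(b) − b·f(a))/(f(b) − f(a)); replace the endpoint whose sign matches f(c).
f(0.544000) = -4.102771, f(2.320000) = 11.704368
step 1: c = 1.004964, f(c) = -2.345305 < 0 → new bracket [1.004964, 2.320000]
step 2: c = 1.224482, f(c) = -1.094079 < 0 → new bracket [1.224482, 2.320000]

1.2245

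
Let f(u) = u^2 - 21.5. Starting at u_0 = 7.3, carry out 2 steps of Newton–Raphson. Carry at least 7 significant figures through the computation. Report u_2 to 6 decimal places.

Newton update: u ← u − f(u)/f'(u).
f'(u) = 2u
u_0 = 7.300000: f = 31.790000, f' = 14.600000 → u_1 = 7.300000 - (31.790000)/(14.600000) = 5.122603
u_1 = 5.122603: f = 4.741059, f' = 10.245205 → u_2 = 5.122603 - (4.741059)/(10.245205) = 4.659844

4.659844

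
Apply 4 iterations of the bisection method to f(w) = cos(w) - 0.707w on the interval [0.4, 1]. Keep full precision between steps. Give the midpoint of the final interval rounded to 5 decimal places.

0.90625

f(0.400000) = 0.638261, f(1.000000) = -0.166698 (opposite signs)
step 1: m = 0.700000, f(m) = 0.269942 > 0 → root in [0.700000, 1.000000]
step 2: m = 0.850000, f(m) = 0.059033 > 0 → root in [0.850000, 1.000000]
step 3: m = 0.925000, f(m) = -0.052140 < 0 → root in [0.850000, 0.925000]
step 4: m = 0.887500, f(m) = 0.003890 > 0 → root in [0.887500, 0.925000]
Midpoint of [0.887500, 0.925000] = 0.906250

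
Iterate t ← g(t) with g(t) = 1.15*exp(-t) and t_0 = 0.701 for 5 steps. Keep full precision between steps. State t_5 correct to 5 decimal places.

0.61192

t_1 = g(0.701000) = 0.570502
t_2 = g(0.570502) = 0.650028
t_3 = g(0.650028) = 0.600336
t_4 = g(0.600336) = 0.630921
t_5 = g(0.630921) = 0.611917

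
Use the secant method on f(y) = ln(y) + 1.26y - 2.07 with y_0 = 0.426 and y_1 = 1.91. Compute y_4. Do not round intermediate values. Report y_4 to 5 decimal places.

1.38466

Secant update: y_(k+1) = y_k − f(y_k)·(y_k − y_(k-1))/(f(y_k) − f(y_(k-1))).
f(y_0) = -2.386556, f(y_1) = 0.983703
y_2 = 1.910000 - (0.983703)·(1.910000 - 0.426000)/(0.983703 - (-2.386556)) = 1.476854; f(y_2) = 0.180749
y_3 = 1.476854 - (0.180749)·(1.476854 - 1.910000)/(0.180749 - (0.983703)) = 1.379350; f(y_3) = -0.010407
y_4 = 1.379350 - (-0.010407)·(1.379350 - 1.476854)/(-0.010407 - (0.180749)) = 1.384658; f(y_4) = 0.000123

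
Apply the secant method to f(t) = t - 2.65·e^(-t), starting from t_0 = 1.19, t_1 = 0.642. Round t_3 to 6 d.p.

Secant update: t_(k+1) = t_k − f(t_k)·(t_k − t_(k-1))/(f(t_k) − f(t_(k-1))).
f(t_0) = 0.383814, f(t_1) = -0.752533
t_2 = 0.642000 - (-0.752533)·(0.642000 - 1.190000)/(-0.752533 - (0.383814)) = 1.004907; f(t_2) = 0.034798
t_3 = 1.004907 - (0.034798)·(1.004907 - 0.642000)/(0.034798 - (-0.752533)) = 0.988867; f(t_3) = 0.003073

0.988867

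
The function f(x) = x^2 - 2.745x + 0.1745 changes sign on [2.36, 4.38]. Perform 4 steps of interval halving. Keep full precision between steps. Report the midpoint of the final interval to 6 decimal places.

f(2.360000) = -0.734100, f(4.380000) = 7.335800 (opposite signs)
step 1: m = 3.370000, f(m) = 2.280750 > 0 → root in [2.360000, 3.370000]
step 2: m = 2.865000, f(m) = 0.518300 > 0 → root in [2.360000, 2.865000]
step 3: m = 2.612500, f(m) = -0.171656 < 0 → root in [2.612500, 2.865000]
step 4: m = 2.738750, f(m) = 0.157383 > 0 → root in [2.612500, 2.738750]
Midpoint of [2.612500, 2.738750] = 2.675625

2.675625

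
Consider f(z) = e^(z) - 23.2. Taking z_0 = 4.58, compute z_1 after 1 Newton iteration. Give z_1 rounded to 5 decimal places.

3.81791

f'(z) = e^(z)
z_0 = 4.580000: f = 74.314394, f' = 97.514394 → z_1 = 4.580000 - (74.314394)/(97.514394) = 3.817914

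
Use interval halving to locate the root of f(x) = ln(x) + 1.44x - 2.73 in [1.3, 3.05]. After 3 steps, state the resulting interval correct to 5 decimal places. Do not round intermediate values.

f(1.300000) = -0.595636, f(3.050000) = 2.777142 (opposite signs)
step 1: m = 2.175000, f(m) = 1.179029 > 0 → root in [1.300000, 2.175000]
step 2: m = 1.737500, f(m) = 0.324447 > 0 → root in [1.300000, 1.737500]
step 3: m = 1.518750, f(m) = -0.125112 < 0 → root in [1.518750, 1.737500]

[1.51875, 1.73750]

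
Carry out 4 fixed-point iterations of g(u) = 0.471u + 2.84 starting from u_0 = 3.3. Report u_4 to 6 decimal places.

5.266816

u_1 = g(3.300000) = 4.394300
u_2 = g(4.394300) = 4.909715
u_3 = g(4.909715) = 5.152476
u_4 = g(5.152476) = 5.266816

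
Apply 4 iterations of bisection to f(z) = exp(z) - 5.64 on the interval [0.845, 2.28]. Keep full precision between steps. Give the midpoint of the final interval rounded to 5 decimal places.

1.69703

f(0.845000) = -3.312022, f(2.280000) = 4.136680 (opposite signs)
step 1: m = 1.562500, f(m) = -0.869267 < 0 → root in [1.562500, 2.280000]
step 2: m = 1.921250, f(m) = 1.189490 > 0 → root in [1.562500, 1.921250]
step 3: m = 1.741875, f(m) = 0.068036 > 0 → root in [1.562500, 1.741875]
step 4: m = 1.652187, f(m) = -0.421617 < 0 → root in [1.652187, 1.741875]
Midpoint of [1.652187, 1.741875] = 1.697031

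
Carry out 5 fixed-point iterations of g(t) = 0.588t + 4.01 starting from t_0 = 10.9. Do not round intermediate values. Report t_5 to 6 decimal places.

9.815036

t_1 = g(10.900000) = 10.419200
t_2 = g(10.419200) = 10.136490
t_3 = g(10.136490) = 9.970256
t_4 = g(9.970256) = 9.872510
t_5 = g(9.872510) = 9.815036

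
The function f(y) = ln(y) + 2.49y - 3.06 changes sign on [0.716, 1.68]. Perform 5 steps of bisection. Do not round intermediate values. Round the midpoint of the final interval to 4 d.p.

1.1528

f(0.716000) = -1.611235, f(1.680000) = 1.641994 (opposite signs)
step 1: m = 1.198000, f(m) = 0.103673 > 0 → root in [0.716000, 1.198000]
step 2: m = 0.957000, f(m) = -0.721022 < 0 → root in [0.957000, 1.198000]
step 3: m = 1.077500, f(m) = -0.302381 < 0 → root in [1.077500, 1.198000]
step 4: m = 1.137750, f(m) = -0.097950 < 0 → root in [1.137750, 1.198000]
step 5: m = 1.167875, f(m) = 0.003195 > 0 → root in [1.137750, 1.167875]
Midpoint of [1.137750, 1.167875] = 1.152813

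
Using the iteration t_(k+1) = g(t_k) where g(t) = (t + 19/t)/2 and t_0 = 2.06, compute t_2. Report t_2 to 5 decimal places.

t_1 = g(2.060000) = 5.641650
t_2 = g(5.641650) = 4.504730

4.50473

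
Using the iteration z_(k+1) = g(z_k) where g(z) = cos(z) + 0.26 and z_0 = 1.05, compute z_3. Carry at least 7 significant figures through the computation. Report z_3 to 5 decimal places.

z_1 = g(1.050000) = 0.757571
z_2 = g(0.757571) = 0.986507
z_3 = g(0.986507) = 0.811607

0.81161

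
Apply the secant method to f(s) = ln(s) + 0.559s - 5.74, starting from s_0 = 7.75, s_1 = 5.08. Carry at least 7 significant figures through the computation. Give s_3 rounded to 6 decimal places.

6.831833

f(s_0) = 0.639943, f(s_1) = -1.274969
s_2 = 5.080000 - (-1.274969)·(5.080000 - 7.750000)/(-1.274969 - (0.639943)) = 6.857715; f(s_2) = 0.018837
s_3 = 6.857715 - (0.018837)·(6.857715 - 5.080000)/(0.018837 - (-1.274969)) = 6.831833; f(s_3) = 0.000587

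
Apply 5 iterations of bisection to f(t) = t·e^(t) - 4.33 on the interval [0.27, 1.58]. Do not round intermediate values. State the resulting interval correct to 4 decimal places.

[1.2116, 1.2525]

f(0.270000) = -3.976310, f(1.580000) = 3.340830 (opposite signs)
step 1: m = 0.925000, f(m) = -1.997272 < 0 → root in [0.925000, 1.580000]
step 2: m = 1.252500, f(m) = 0.052597 > 0 → root in [0.925000, 1.252500]
step 3: m = 1.088750, f(m) = -1.095804 < 0 → root in [1.088750, 1.252500]
step 4: m = 1.170625, f(m) = -0.555897 < 0 → root in [1.170625, 1.252500]
step 5: m = 1.211562, f(m) = -0.260690 < 0 → root in [1.211562, 1.252500]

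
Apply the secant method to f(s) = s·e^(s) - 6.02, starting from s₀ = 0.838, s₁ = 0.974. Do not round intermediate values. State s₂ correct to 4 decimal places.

1.7023

f(s_0) = -4.082763, f(s_1) = -3.440344
s_2 = 0.974000 - (-3.440344)·(0.974000 - 0.838000)/(-3.440344 - (-4.082763)) = 1.702321; f(s_2) = 3.320063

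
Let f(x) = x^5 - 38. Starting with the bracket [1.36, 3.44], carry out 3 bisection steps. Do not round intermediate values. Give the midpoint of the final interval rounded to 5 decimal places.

f(1.360000) = -33.347413, f(3.440000) = 443.717266 (opposite signs)
step 1: m = 2.400000, f(m) = 41.626240 > 0 → root in [1.360000, 2.400000]
step 2: m = 1.880000, f(m) = -14.515071 < 0 → root in [1.880000, 2.400000]
step 3: m = 2.140000, f(m) = 6.881655 > 0 → root in [1.880000, 2.140000]
Midpoint of [1.880000, 2.140000] = 2.010000

2.01000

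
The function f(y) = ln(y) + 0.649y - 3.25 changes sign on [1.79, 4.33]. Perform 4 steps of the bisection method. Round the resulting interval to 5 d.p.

f(1.790000) = -1.506074, f(4.330000) = 1.025738 (opposite signs)
step 1: m = 3.060000, f(m) = -0.145645 < 0 → root in [3.060000, 4.330000]
step 2: m = 3.695000, f(m) = 0.455036 > 0 → root in [3.060000, 3.695000]
step 3: m = 3.377500, f(m) = 0.159133 > 0 → root in [3.060000, 3.377500]
step 4: m = 3.218750, f(m) = 0.007962 > 0 → root in [3.060000, 3.218750]

[3.06000, 3.21875]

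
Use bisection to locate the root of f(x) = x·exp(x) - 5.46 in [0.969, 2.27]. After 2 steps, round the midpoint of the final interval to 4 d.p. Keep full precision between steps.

f(0.969000) = -2.906387, f(2.270000) = 16.512240 (opposite signs)
step 1: m = 1.619500, f(m) = 2.719389 > 0 → root in [0.969000, 1.619500]
step 2: m = 1.294250, f(m) = -0.738241 < 0 → root in [1.294250, 1.619500]
Midpoint of [1.294250, 1.619500] = 1.456875

1.4569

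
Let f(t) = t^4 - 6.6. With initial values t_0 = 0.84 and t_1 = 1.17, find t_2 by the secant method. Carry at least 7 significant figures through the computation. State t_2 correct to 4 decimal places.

Secant update: t_(k+1) = t_k − f(t_k)·(t_k − t_(k-1))/(f(t_k) − f(t_(k-1))).
f(t_0) = -6.102129, f(t_1) = -4.726113
t_2 = 1.170000 - (-4.726113)·(1.170000 - 0.840000)/(-4.726113 - (-6.102129)) = 2.303430; f(t_2) = 21.551390

2.3034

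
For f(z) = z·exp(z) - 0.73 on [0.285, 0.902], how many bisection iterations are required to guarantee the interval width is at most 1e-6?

20

Initial width b − a = 0.902 − 0.285 = 0.617000.
After n steps the width is (b−a)/2^n; need (b−a)/2^n ≤ 1e-6.
So n ≥ log₂(0.617000/1e-6) = log₂(617000.0000) ≈ 19.2349.
Hence n = 20.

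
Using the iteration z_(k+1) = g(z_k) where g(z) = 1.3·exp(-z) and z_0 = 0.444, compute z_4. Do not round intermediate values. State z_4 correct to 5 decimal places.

0.62079

z_1 = g(0.444000) = 0.833905
z_2 = g(0.833905) = 0.564655
z_3 = g(0.564655) = 0.739123
z_4 = g(0.739123) = 0.620792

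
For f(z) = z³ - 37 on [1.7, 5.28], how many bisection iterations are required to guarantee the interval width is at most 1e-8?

29

Initial width b − a = 5.28 − 1.7 = 3.580000.
After n steps the width is (b−a)/2^n; need (b−a)/2^n ≤ 1e-8.
So n ≥ log₂(3.580000/1e-8) = log₂(358000000.0000) ≈ 28.4154.
Hence n = 29.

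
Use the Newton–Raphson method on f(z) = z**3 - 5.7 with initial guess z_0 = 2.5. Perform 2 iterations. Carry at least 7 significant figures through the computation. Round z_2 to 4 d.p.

1.8030

f'(z) = 3z**2
z_0 = 2.500000: f = 9.925000, f' = 18.750000 → z_1 = 2.500000 - (9.925000)/(18.750000) = 1.970667
z_1 = 1.970667: f = 1.953137, f' = 11.650581 → z_2 = 1.970667 - (1.953137)/(11.650581) = 1.803024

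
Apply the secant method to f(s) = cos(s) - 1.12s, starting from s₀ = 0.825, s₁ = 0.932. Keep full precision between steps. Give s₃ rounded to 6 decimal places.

f(s_0) = -0.245443, f(s_1) = -0.447610
s_2 = 0.932000 - (-0.447610)·(0.932000 - 0.825000)/(-0.447610 - (-0.245443)) = 0.695096; f(s_2) = -0.010515
s_3 = 0.695096 - (-0.010515)·(0.695096 - 0.932000)/(-0.010515 - (-0.447610)) = 0.689397; f(s_3) = -0.000494

0.689397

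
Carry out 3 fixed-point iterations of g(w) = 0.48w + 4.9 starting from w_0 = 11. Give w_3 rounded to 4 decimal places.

w_1 = g(11.000000) = 10.180000
w_2 = g(10.180000) = 9.786400
w_3 = g(9.786400) = 9.597472

9.5975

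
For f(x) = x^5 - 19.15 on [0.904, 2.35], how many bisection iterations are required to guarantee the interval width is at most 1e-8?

Initial width b − a = 2.35 − 0.904 = 1.446000.
After n steps the width is (b−a)/2^n; need (b−a)/2^n ≤ 1e-8.
So n ≥ log₂(1.446000/1e-8) = log₂(144600000.0000) ≈ 27.1075.
Hence n = 28.

28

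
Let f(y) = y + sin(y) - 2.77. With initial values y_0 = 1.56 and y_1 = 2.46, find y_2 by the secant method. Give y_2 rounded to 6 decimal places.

1.916643

f(y_0) = -0.210058, f(y_1) = 0.320031
y_2 = 2.460000 - (0.320031)·(2.460000 - 1.560000)/(0.320031 - (-0.210058)) = 1.916643; f(y_2) = 0.087432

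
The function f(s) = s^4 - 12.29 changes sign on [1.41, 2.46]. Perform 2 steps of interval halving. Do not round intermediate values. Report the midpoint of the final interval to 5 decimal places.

f(1.410000) = -8.337458, f(2.460000) = 24.331863 (opposite signs)
step 1: m = 1.935000, f(m) = 1.729221 > 0 → root in [1.410000, 1.935000]
step 2: m = 1.672500, f(m) = -4.465357 < 0 → root in [1.672500, 1.935000]
Midpoint of [1.672500, 1.935000] = 1.803750

1.80375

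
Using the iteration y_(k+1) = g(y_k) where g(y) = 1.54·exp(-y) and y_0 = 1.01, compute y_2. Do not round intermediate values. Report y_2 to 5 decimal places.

0.87887

y_1 = g(1.010000) = 0.560897
y_2 = g(0.560897) = 0.878873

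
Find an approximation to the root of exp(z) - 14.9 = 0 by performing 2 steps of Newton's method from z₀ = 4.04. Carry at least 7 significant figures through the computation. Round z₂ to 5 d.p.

2.85055

f'(z) = exp(z)
z_0 = 4.040000: f = 41.926343, f' = 56.826343 → z_1 = 4.040000 - (41.926343)/(56.826343) = 3.302202
z_1 = 3.302202: f = 12.272416, f' = 27.172416 → z_2 = 3.302202 - (12.272416)/(27.172416) = 2.850553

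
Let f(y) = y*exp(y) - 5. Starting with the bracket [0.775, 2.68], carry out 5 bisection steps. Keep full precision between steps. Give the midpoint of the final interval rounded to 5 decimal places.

1.34055

f(0.775000) = -3.317791, f(2.680000) = 34.088050 (opposite signs)
step 1: m = 1.727500, f(m) = 4.719899 > 0 → root in [0.775000, 1.727500]
step 2: m = 1.251250, f(m) = -0.627246 < 0 → root in [1.251250, 1.727500]
step 3: m = 1.489375, f(m) = 1.604370 > 0 → root in [1.251250, 1.489375]
step 4: m = 1.370312, f(m) = 0.394346 > 0 → root in [1.251250, 1.370312]
step 5: m = 1.310781, f(m) = -0.138220 < 0 → root in [1.310781, 1.370312]
Midpoint of [1.310781, 1.370312] = 1.340547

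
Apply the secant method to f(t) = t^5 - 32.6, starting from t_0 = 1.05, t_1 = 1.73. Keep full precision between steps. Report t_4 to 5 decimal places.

f(t_0) = -31.323718, f(t_1) = -17.103611
t_2 = 1.730000 - (-17.103611)·(1.730000 - 1.050000)/(-17.103611 - (-31.323718)) = 2.547888; f(t_2) = 74.774626
t_3 = 2.547888 - (74.774626)·(2.547888 - 1.730000)/(74.774626 - (-17.103611)) = 1.882254; f(t_3) = -8.973943
t_4 = 1.882254 - (-8.973943)·(1.882254 - 2.547888)/(-8.973943 - (74.774626)) = 1.953579; f(t_4) = -4.145241

1.95358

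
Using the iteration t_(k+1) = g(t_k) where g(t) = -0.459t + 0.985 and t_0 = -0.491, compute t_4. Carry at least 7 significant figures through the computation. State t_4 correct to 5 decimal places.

t_1 = g(-0.491000) = 1.210369
t_2 = g(1.210369) = 0.429441
t_3 = g(0.429441) = 0.787887
t_4 = g(0.787887) = 0.623360

0.62336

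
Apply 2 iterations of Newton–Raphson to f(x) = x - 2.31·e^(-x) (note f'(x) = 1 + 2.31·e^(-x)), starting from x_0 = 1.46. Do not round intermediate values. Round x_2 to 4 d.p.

x_0 = 1.460000: f = 0.923534, f' = 1.536466 → x_1 = 1.460000 - (0.923534)/(1.536466) = 0.858923
x_1 = 0.858923: f = -0.119635, f' = 1.978558 → x_2 = 0.858923 - (-0.119635)/(1.978558) = 0.919389

0.9194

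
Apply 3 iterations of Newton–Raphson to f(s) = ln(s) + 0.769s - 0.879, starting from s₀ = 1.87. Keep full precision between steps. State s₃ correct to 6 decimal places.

1.063266

f'(s) = 1/s + 0.769
s_0 = 1.870000: f = 1.184968, f' = 1.303759 → s_1 = 1.870000 - (1.184968)/(1.303759) = 0.961114
s_1 = 0.961114: f = -0.179565, f' = 1.809459 → s_2 = 0.961114 - (-0.179565)/(1.809459) = 1.060351
s_2 = 1.060351: f = -0.004990, f' = 1.712084 → s_3 = 1.060351 - (-0.004990)/(1.712084) = 1.063266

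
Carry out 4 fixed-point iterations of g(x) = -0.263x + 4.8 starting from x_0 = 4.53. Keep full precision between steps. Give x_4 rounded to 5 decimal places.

3.80397

x_1 = g(4.530000) = 3.608610
x_2 = g(3.608610) = 3.850936
x_3 = g(3.850936) = 3.787204
x_4 = g(3.787204) = 3.803965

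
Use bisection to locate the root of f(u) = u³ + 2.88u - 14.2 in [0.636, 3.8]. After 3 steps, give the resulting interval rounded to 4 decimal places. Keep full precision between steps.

f(0.636000) = -12.111061, f(3.800000) = 51.616000 (opposite signs)
step 1: m = 2.218000, f(m) = 3.099344 > 0 → root in [0.636000, 2.218000]
step 2: m = 1.427000, f(m) = -7.184399 < 0 → root in [1.427000, 2.218000]
step 3: m = 1.822500, f(m) = -2.897755 < 0 → root in [1.822500, 2.218000]

[1.8225, 2.2180]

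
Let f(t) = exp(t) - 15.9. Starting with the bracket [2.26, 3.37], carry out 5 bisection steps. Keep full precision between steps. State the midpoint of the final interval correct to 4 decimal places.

2.7630

f(2.260000) = -6.316911, f(3.370000) = 13.178527 (opposite signs)
step 1: m = 2.815000, f(m) = 0.793176 > 0 → root in [2.260000, 2.815000]
step 2: m = 2.537500, f(m) = -3.251989 < 0 → root in [2.537500, 2.815000]
step 3: m = 2.676250, f(m) = -1.369498 < 0 → root in [2.676250, 2.815000]
step 4: m = 2.745625, f(m) = -0.325655 < 0 → root in [2.745625, 2.815000]
step 5: m = 2.780312, f(m) = 0.224059 > 0 → root in [2.745625, 2.780312]
Midpoint of [2.745625, 2.780312] = 2.762969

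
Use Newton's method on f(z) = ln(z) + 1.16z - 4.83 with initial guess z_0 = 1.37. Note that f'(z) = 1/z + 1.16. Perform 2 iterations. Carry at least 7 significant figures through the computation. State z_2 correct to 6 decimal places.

z_0 = 1.370000: f = -2.925989, f' = 1.889927 → z_1 = 1.370000 - (-2.925989)/(1.889927) = 2.918202
z_1 = 2.918202: f = -0.373918, f' = 1.502677 → z_2 = 2.918202 - (-0.373918)/(1.502677) = 3.167037

3.167037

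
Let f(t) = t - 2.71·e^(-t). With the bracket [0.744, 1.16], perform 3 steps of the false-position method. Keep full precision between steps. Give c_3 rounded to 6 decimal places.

f(0.744000) = -0.543817, f(1.160000) = 0.310452
step 1: c = 1.008820, f(c) = 0.020622 > 0 → new bracket [0.744000, 1.008820]
step 2: c = 0.999145, f(c) = 0.001339 > 0 → new bracket [0.744000, 0.999145]
step 3: c = 0.998518, f(c) = 0.000087 > 0 → new bracket [0.744000, 0.998518]

0.998518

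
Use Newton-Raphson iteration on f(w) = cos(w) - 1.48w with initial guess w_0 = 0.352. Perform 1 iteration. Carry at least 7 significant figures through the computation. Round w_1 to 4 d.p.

f'(w) = -sin(w) - 1.48
w_0 = 0.352000: f = 0.417725, f' = -1.824776 → w_1 = 0.352000 - (0.417725)/(-1.824776) = 0.580919

0.5809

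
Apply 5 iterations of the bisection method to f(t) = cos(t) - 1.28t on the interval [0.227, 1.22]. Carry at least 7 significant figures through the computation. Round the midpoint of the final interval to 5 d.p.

f(0.227000) = 0.683786, f(1.220000) = -1.217954 (opposite signs)
step 1: m = 0.723500, f(m) = -0.176587 < 0 → root in [0.227000, 0.723500]
step 2: m = 0.475250, f(m) = 0.280858 > 0 → root in [0.475250, 0.723500]
step 3: m = 0.599375, f(m) = 0.058488 > 0 → root in [0.599375, 0.723500]
step 4: m = 0.661438, f(m) = -0.057530 < 0 → root in [0.599375, 0.661438]
step 5: m = 0.630406, f(m) = 0.000868 > 0 → root in [0.630406, 0.661438]
Midpoint of [0.630406, 0.661438] = 0.645922

0.64592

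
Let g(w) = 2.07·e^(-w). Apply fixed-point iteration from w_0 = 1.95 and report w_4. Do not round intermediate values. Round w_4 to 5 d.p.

w_1 = g(1.950000) = 0.294507
w_2 = g(0.294507) = 1.541940
w_3 = g(1.541940) = 0.442909
w_4 = g(0.442909) = 1.329283

1.32928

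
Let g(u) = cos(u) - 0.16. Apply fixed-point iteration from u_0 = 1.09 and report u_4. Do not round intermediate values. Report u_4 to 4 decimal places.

0.6974

u_1 = g(1.090000) = 0.302485
u_2 = g(0.302485) = 0.794599
u_3 = g(0.794599) = 0.540571
u_4 = g(0.540571) = 0.697415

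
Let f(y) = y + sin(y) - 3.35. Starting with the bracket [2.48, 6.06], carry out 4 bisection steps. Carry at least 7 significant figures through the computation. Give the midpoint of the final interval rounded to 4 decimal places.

f(2.480000) = -0.255626, f(6.060000) = 2.488663 (opposite signs)
step 1: m = 4.270000, f(m) = 0.016268 > 0 → root in [2.480000, 4.270000]
step 2: m = 3.375000, f(m) = -0.206294 < 0 → root in [3.375000, 4.270000]
step 3: m = 3.822500, f(m) = -0.156998 < 0 → root in [3.822500, 4.270000]
step 4: m = 4.046250, f(m) = -0.089963 < 0 → root in [4.046250, 4.270000]
Midpoint of [4.046250, 4.270000] = 4.158125

4.1581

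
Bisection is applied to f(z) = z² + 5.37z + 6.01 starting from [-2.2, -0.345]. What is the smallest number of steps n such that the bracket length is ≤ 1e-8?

Initial width b − a = -0.345 − -2.2 = 1.855000.
After n steps the width is (b−a)/2^n; need (b−a)/2^n ≤ 1e-8.
So n ≥ log₂(1.855000/1e-8) = log₂(185500000.0000) ≈ 27.4668.
Hence n = 28.

28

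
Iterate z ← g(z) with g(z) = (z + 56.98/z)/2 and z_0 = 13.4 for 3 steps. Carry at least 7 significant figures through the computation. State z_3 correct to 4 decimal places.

7.5491

z_1 = g(13.400000) = 8.826119
z_2 = g(8.826119) = 7.640979
z_3 = g(7.640979) = 7.549069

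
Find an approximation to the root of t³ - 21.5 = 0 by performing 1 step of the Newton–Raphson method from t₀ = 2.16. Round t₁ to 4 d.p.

2.9761

f'(t) = 3t²
t_0 = 2.160000: f = -11.422304, f' = 13.996800 → t_1 = 2.160000 - (-11.422304)/(13.996800) = 2.976065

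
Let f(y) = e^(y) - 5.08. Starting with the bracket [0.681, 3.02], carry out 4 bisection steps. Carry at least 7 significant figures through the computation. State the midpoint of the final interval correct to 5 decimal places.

1.63122

f(0.681000) = -3.104147, f(3.020000) = 15.411292 (opposite signs)
step 1: m = 1.850500, f(m) = 1.283000 > 0 → root in [0.681000, 1.850500]
step 2: m = 1.265750, f(m) = -1.534249 < 0 → root in [1.265750, 1.850500]
step 3: m = 1.558125, f(m) = -0.330093 < 0 → root in [1.558125, 1.850500]
step 4: m = 1.704312, f(m) = 0.417605 > 0 → root in [1.558125, 1.704312]
Midpoint of [1.558125, 1.704312] = 1.631219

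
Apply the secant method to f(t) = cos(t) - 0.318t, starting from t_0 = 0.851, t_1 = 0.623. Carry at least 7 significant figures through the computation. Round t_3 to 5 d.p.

1.17673

f(t_0) = 0.388614, f(t_1) = 0.614018
t_2 = 0.623000 - (0.614018)·(0.623000 - 0.851000)/(0.614018 - (0.388614)) = 1.244089; f(t_2) = -0.074694
t_3 = 1.244089 - (-0.074694)·(1.244089 - 0.623000)/(-0.074694 - (0.614018)) = 1.176729; f(t_3) = 0.009747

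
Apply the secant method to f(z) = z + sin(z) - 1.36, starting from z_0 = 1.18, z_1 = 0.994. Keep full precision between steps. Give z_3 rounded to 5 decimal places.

f(z_0) = 0.744606, f(z_1) = 0.472214
z_2 = 0.994000 - (0.472214)·(0.994000 - 1.180000)/(0.472214 - (0.744606)) = 0.671554; f(z_2) = -0.066243
z_3 = 0.671554 - (-0.066243)·(0.671554 - 0.994000)/(-0.066243 - (0.472214)) = 0.711222; f(z_3) = 0.003983

0.71122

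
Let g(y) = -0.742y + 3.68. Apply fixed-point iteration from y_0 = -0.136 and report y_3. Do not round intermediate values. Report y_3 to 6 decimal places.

y_1 = g(-0.136000) = 3.780912
y_2 = g(3.780912) = 0.874563
y_3 = g(0.874563) = 3.031074

3.031074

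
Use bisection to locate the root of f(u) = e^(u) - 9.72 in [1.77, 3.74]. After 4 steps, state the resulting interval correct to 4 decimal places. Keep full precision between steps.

[2.2625, 2.3856]

f(1.770000) = -3.849147, f(3.740000) = 32.377990 (opposite signs)
step 1: m = 2.755000, f(m) = 6.001041 > 0 → root in [1.770000, 2.755000]
step 2: m = 2.262500, f(m) = -0.112923 < 0 → root in [2.262500, 2.755000]
step 3: m = 2.508750, f(m) = 2.569559 > 0 → root in [2.262500, 2.508750]
step 4: m = 2.385625, f(m) = 1.145852 > 0 → root in [2.262500, 2.385625]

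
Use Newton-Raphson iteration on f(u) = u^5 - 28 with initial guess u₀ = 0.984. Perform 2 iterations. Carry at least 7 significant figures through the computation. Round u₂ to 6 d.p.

5.411007

f'(u) = 5u⁴
u_0 = 0.984000: f = -27.077481, f' = 4.687598 → u_1 = 0.984000 - (-27.077481)/(4.687598) = 6.760408
u_1 = 6.760408: f = 14092.969462, f' = 10443.873802 → u_2 = 6.760408 - (14092.969462)/(10443.873802) = 5.411007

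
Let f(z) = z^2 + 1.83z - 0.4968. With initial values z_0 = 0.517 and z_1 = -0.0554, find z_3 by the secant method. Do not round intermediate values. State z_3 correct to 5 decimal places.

Secant update: z_(k+1) = z_k − f(z_k)·(z_k − z_(k-1))/(f(z_k) − f(z_(k-1))).
f(z_0) = 0.716599, f(z_1) = -0.595113
z_2 = -0.055400 - (-0.595113)·(-0.055400 - 0.517000)/(-0.595113 - (0.716599)) = 0.204293; f(z_2) = -0.081208
z_3 = 0.204293 - (-0.081208)·(0.204293 - -0.055400)/(-0.081208 - (-0.595113)) = 0.245330; f(z_3) = 0.012341

0.24533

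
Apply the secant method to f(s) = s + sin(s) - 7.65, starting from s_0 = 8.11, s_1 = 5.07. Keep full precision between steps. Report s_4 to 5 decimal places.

6.99512

f(s_0) = 1.427406, f(s_1) = -3.516736
s_2 = 5.070000 - (-3.516736)·(5.070000 - 8.110000)/(-3.516736 - (1.427406)) = 7.232332; f(s_2) = 0.395251
s_3 = 7.232332 - (0.395251)·(7.232332 - 5.070000)/(0.395251 - (-3.516736)) = 7.013859; f(s_3) = 0.031230
s_4 = 7.013859 - (0.031230)·(7.013859 - 7.232332)/(0.031230 - (0.395251)) = 6.995115; f(s_4) = -0.001588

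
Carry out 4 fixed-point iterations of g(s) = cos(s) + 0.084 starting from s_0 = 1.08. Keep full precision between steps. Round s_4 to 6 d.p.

s_1 = g(1.080000) = 0.555328
s_2 = g(0.555328) = 0.933727
s_3 = g(0.933727) = 0.678842
s_4 = g(0.678842) = 0.862300

0.862300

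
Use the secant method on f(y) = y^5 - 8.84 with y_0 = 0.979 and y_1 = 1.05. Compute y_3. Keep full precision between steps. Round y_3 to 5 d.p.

f(y_0) = -7.940682, f(y_1) = -7.563718
y_2 = 1.050000 - (-7.563718)·(1.050000 - 0.979000)/(-7.563718 - (-7.940682)) = 2.474606; f(y_2) = 83.956208
y_3 = 2.474606 - (83.956208)·(2.474606 - 1.050000)/(83.956208 - (-7.563718)) = 1.167737; f(y_3) = -6.668669

1.16774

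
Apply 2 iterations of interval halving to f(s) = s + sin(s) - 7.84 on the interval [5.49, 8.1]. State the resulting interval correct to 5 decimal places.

[6.79500, 7.44750]

f(5.490000) = -3.062592, f(8.100000) = 1.229890 (opposite signs)
step 1: m = 6.795000, f(m) = -0.555240 < 0 → root in [6.795000, 8.100000]
step 2: m = 7.447500, f(m) = 0.526018 > 0 → root in [6.795000, 7.447500]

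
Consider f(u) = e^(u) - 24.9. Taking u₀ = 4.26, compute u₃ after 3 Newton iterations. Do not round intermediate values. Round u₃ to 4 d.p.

3.2172

f'(u) = e^(u)
u_0 = 4.260000: f = 45.909983, f' = 70.809983 → u_1 = 4.260000 - (45.909983)/(70.809983) = 3.611645
u_1 = 3.611645: f = 12.126924, f' = 37.026924 → u_2 = 3.611645 - (12.126924)/(37.026924) = 3.284129
u_2 = 3.284129: f = 1.785730, f' = 26.685730 → u_3 = 3.284129 - (1.785730)/(26.685730) = 3.217212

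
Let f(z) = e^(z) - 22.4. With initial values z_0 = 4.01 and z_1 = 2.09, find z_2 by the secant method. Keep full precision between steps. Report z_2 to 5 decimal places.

2.67402

f(z_0) = 32.746871, f(z_1) = -14.315085
z_2 = 2.090000 - (-14.315085)·(2.090000 - 4.010000)/(-14.315085 - (32.746871)) = 2.674017; f(z_2) = -7.901915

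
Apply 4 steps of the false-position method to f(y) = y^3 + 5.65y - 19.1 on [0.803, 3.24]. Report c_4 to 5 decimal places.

1.96877

False-position update: c = (a·f(b) − b·f(a))/(f(b) − f(a)); replace the endpoint whose sign matches f(c).
f(0.803000) = -14.045268, f(3.240000) = 33.218224
step 1: c = 1.527202, f(c) = -6.909344 < 0 → new bracket [1.527202, 3.240000]
step 2: c = 1.822119, f(c) = -2.755374 < 0 → new bracket [1.822119, 3.240000]
step 3: c = 1.930721, f(c) = -0.994311 < 0 → new bracket [1.930721, 3.240000]
step 4: c = 1.968772, f(c) = -0.345350 < 0 → new bracket [1.968772, 3.240000]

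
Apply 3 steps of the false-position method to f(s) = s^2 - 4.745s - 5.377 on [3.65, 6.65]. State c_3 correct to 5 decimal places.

5.68405

False-position update: c = (a·f(b) − b·f(a))/(f(b) − f(a)); replace the endpoint whose sign matches f(c).
f(3.650000) = -9.373750, f(6.650000) = 7.291250
step 1: c = 5.337444, f(c) = -2.214865 < 0 → new bracket [5.337444, 6.650000]
step 2: c = 5.643261, f(c) = -0.307878 < 0 → new bracket [5.643261, 6.650000]
step 3: c = 5.684049, f(c) = -0.039399 < 0 → new bracket [5.684049, 6.650000]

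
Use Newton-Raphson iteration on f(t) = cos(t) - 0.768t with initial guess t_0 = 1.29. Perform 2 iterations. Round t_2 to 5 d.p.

Newton update: t ← t − f(t)/f'(t).
f'(t) = -sin(t) - 0.768
t_0 = 1.290000: f = -0.713599, f' = -1.728835 → t_1 = 1.290000 - (-0.713599)/(-1.728835) = 0.877237
t_1 = 0.877237: f = -0.034440, f' = -1.536975 → t_2 = 0.877237 - (-0.034440)/(-1.536975) = 0.854830

0.85483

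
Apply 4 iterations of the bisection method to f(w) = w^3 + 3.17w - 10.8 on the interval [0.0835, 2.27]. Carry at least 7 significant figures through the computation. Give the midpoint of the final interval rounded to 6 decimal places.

1.791703

f(0.083500) = -10.534723, f(2.270000) = 8.092983 (opposite signs)
step 1: m = 1.176750, f(m) = -5.440209 < 0 → root in [1.176750, 2.270000]
step 2: m = 1.723375, f(m) = -0.218441 < 0 → root in [1.723375, 2.270000]
step 3: m = 1.996687, f(m) = 3.489815 > 0 → root in [1.723375, 1.996687]
step 4: m = 1.860031, f(m) = 1.531479 > 0 → root in [1.723375, 1.860031]
Midpoint of [1.723375, 1.860031] = 1.791703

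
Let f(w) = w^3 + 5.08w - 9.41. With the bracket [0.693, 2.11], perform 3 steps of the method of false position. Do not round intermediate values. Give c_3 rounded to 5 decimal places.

False-position update: c = (a·f(b) − b·f(a))/(f(b) − f(a)); replace the endpoint whose sign matches f(c).
f(0.693000) = -5.556747, f(2.110000) = 10.702731
step 1: c = 1.177266, f(c) = -1.797852 < 0 → new bracket [1.177266, 2.110000]
step 2: c = 1.311413, f(c) = -0.492648 < 0 → new bracket [1.311413, 2.110000]
step 3: c = 1.346555, f(c) = -0.127918 < 0 → new bracket [1.346555, 2.110000]

1.34655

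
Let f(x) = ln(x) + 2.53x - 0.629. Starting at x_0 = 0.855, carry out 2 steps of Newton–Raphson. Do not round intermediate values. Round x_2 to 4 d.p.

f'(x) = 1/x + 2.53
x_0 = 0.855000: f = 1.377496, f' = 3.699591 → x_1 = 0.855000 - (1.377496)/(3.699591) = 0.482663
x_1 = 0.482663: f = -0.136301, f' = 4.601841 → x_2 = 0.482663 - (-0.136301)/(4.601841) = 0.512281

0.5123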